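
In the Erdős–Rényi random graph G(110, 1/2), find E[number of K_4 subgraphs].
E[# K_4] = C(110, 4) · (1/2)^C(4, 2) = 5773185 / 2^6 = 90206.015625

For each 4-subset S of vertices (there are C(110, 4) = 5773185 such S), let X_S = 1 if S induces a K_4 (all C(4, 2) = 6 edges present). Then P(X_S = 1) = (1/2)^6 = 1/64. By linearity of expectation, E[# K_4] = C(110, 4) · (1/2)^6 = 5773185 / 64 = 90206.015625.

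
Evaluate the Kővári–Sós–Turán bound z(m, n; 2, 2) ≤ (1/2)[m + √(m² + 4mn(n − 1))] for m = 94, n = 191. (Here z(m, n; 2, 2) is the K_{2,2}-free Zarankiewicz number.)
z(94, 191; 2, 2) ≤ (1/2)[94 + √(94² + 4·94·191·190)] = (1/2)[94 + √13653876] = 1894.5576

Kővári–Sós–Turán: let r_1, ..., r_94 be the row sums and z = Σ r_i the total number of 1s. Each pair of columns can share at most one row with both entries 1 (else a 2×2 all-ones block appears), so Σ_i C(r_i, 2) ≤ C(191, 2) = 18145. By convexity Σ_i C(r_i, 2) ≥ 94·C(z/94, 2) = z(z − 94)/(2·94), giving z² − 94z − 94·191·190 ≤ 0 and hence z ≤ (1/2)[94 + √(8836 + 4·3411260)] = (1/2)[94 + √13653876] ≈ (1/2)(94 + 3695.1152) = 1894.5576.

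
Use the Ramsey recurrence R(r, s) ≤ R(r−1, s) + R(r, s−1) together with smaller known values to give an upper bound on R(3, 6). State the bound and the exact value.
R(3, 6) ≤ R(2, 6) + R(3, 5) = 6 + 14 = 20; exact value R(3, 6) = 18.

The Erdős–Szekeres recurrence R(r, s) ≤ R(r−1, s) + R(r, s−1) applied to (r, s) = (3, 6) gives
  R(3, 6) ≤ R(2, 6) + R(3, 5) = 6 + 14 = 20.
(Recall R(2, k) = k and R is symmetric.) The recurrence is not tight here (it gives 20, but the exact value is R(3, 6) = 18); the tight upper bound requires a sharper argument than the simple recurrence, combined with a lower-bound construction on K_{17}.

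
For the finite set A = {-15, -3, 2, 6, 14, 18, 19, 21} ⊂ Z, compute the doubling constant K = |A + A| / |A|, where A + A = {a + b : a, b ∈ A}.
K = |A + A| / |A| = 31/8

Enumerate A + A = {a + b : a, b ∈ A}. With |A| = 8, there are |A|^2 = 64 ordered sum pairs; collecting distinct values, A + A = {-30, -18, -13, -9, -6, -1, 3, 4, 6, 8, 11, 12, 15, 16, 18, 20, 21, 23, 24, 25, 27, 28, 32, 33, 35, 36, 37, 38, 39, 40, 42}, so |A + A| = 31. Thus K = 31/8. For comparison, the minimum possible |A + A| over all 8-element sets is 2·8 − 1 = 15 (so min K = 15/8), attained only by arithmetic progressions.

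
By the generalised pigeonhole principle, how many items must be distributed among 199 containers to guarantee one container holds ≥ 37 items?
n = (37 − 1)·199 + 1 = 7165

By the generalised pigeonhole principle, to guarantee some box contains ≥ r objects we need more than (r − 1) · k objects total. Threshold: n = (r − 1) · k + 1. With r = 37 and k = 199: n = 36 · 199 + 1 = 7164 + 1 = 7165. For n = 7164 = 36 · 199, we can put exactly 36 objects in every box, avoiding 37 in any single one — so 7165 is tight.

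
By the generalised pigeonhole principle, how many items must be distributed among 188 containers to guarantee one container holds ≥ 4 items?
n = (4 − 1)·188 + 1 = 565

By the generalised pigeonhole principle, to guarantee some box contains ≥ r objects we need more than (r − 1) · k objects total. Threshold: n = (r − 1) · k + 1. With r = 4 and k = 188: n = 3 · 188 + 1 = 564 + 1 = 565. For n = 564 = 3 · 188, we can put exactly 3 objects in every box, avoiding 4 in any single one — so 565 is tight.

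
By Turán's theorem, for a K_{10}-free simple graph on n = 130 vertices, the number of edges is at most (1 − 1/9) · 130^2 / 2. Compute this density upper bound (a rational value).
Turán density bound = (8/9) · 130^2/2 = 67600/9 ≈ 7511.1111

Turán's theorem: ex(n, K_{r+1}) is achieved by the complete r-partite Turán graph T(n, r) with parts as balanced as possible, and is at most (1 − 1/r) · n^2/2. For r = 9, n = 130: the density bound is (8/9) · 16900/2 = 67600/9 ≈ 7511.1111. The integer-valued extremum is e(T(130, 9)) = 7510, which is strictly less than the density bound 67600/9 since 9 ∤ 130 (the parts of T(130, 9) cannot all be equal).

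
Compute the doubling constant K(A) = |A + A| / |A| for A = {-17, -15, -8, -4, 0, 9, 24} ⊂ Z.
K = |A + A| / |A| = 25/7

Enumerate A + A = {a + b : a, b ∈ A}. With |A| = 7, there are |A|^2 = 49 ordered sum pairs; collecting distinct values, A + A = {-34, -32, -30, -25, -23, -21, -19, -17, -16, -15, -12, -8, -6, -4, 0, 1, 5, 7, 9, 16, 18, 20, 24, 33, 48}, so |A + A| = 25. Thus K = 25/7. For comparison, the minimum possible |A + A| over all 7-element sets is 2·7 − 1 = 13 (so min K = 13/7), attained only by arithmetic progressions.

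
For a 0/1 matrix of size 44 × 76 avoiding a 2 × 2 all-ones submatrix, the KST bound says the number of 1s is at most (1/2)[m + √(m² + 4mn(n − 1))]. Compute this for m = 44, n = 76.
z(44, 76; 2, 2) ≤ (1/2)[44 + √(44² + 4·44·76·75)] = (1/2)[44 + √1005136] = 523.2824

Kővári–Sós–Turán: let r_1, ..., r_44 be the row sums and z = Σ r_i the total number of 1s. Each pair of columns can share at most one row with both entries 1 (else a 2×2 all-ones block appears), so Σ_i C(r_i, 2) ≤ C(76, 2) = 2850. By convexity Σ_i C(r_i, 2) ≥ 44·C(z/44, 2) = z(z − 44)/(2·44), giving z² − 44z − 44·76·75 ≤ 0 and hence z ≤ (1/2)[44 + √(1936 + 4·250800)] = (1/2)[44 + √1005136] ≈ (1/2)(44 + 1002.5647) = 523.2824.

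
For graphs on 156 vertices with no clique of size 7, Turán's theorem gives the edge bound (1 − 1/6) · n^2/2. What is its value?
Turán density bound = (5/6) · 156^2/2 = 10140

Turán's theorem: ex(n, K_{r+1}) is achieved by the complete r-partite Turán graph T(n, r) with parts as balanced as possible, and is at most (1 − 1/r) · n^2/2. For r = 6, n = 156: the density bound is (5/6) · 24336/2 = 10140. Since 6 ∣ 156, the Turán graph T(156, 6) has parts of equal size 26, and its edge count e(T(156, 6)) = 10140 attains the density bound exactly.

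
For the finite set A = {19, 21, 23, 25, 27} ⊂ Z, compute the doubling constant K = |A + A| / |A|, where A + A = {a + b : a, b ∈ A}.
K = |A + A| / |A| = 9/5

Enumerate A + A = {a + b : a, b ∈ A}. With |A| = 5, there are |A|^2 = 25 ordered sum pairs; collecting distinct values, A + A = {38, 40, 42, 44, 46, 48, 50, 52, 54}, so |A + A| = 9. Thus K = 9/5. Here |A + A| = 2|A| − 1 = 9, the minimum possible — so K = 9/5 is minimal, which holds iff A is an arithmetic progression.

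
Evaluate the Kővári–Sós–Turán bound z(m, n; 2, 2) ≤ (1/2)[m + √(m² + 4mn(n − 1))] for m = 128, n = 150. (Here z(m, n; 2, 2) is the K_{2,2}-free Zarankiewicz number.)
z(128, 150; 2, 2) ≤ (1/2)[128 + √(128² + 4·128·150·149)] = (1/2)[128 + √11459584] = 1756.6004

Kővári–Sós–Turán: let r_1, ..., r_128 be the row sums and z = Σ r_i the total number of 1s. Each pair of columns can share at most one row with both entries 1 (else a 2×2 all-ones block appears), so Σ_i C(r_i, 2) ≤ C(150, 2) = 11175. By convexity Σ_i C(r_i, 2) ≥ 128·C(z/128, 2) = z(z − 128)/(2·128), giving z² − 128z − 128·150·149 ≤ 0 and hence z ≤ (1/2)[128 + √(16384 + 4·2860800)] = (1/2)[128 + √11459584] ≈ (1/2)(128 + 3385.2007) = 1756.6004.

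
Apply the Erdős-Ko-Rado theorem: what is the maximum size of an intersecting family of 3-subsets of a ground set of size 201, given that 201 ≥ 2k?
max |F| = C(200, 2) = 19900

The Erdős-Ko-Rado theorem states: for n ≥ 2k, an intersecting family of k-subsets of an n-element set has size at most C(n − 1, k − 1), with equality for 'star' families {A ⊆ [n] : |A| = k, i ∈ A} (fix an element i). For n = 201, k = 3: C(200, 2) = 19900.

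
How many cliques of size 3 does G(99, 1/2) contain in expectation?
E[# K_3] = C(99, 3) · (1/2)^C(3, 2) = 156849 / 2^3 = 19606.125

For each 3-subset S of vertices (there are C(99, 3) = 156849 such S), let X_S = 1 if S induces a K_3 (all C(3, 2) = 3 edges present). Then P(X_S = 1) = (1/2)^3 = 1/8. By linearity of expectation, E[# K_3] = C(99, 3) · (1/2)^3 = 156849 / 8 = 19606.125.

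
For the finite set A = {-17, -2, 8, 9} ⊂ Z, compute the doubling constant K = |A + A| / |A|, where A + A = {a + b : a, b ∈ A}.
K = |A + A| / |A| = 10/4 = 5/2

Enumerate A + A = {a + b : a, b ∈ A}. With |A| = 4, there are |A|^2 = 16 ordered sum pairs; collecting distinct values, A + A = {-34, -19, -9, -8, -4, 6, 7, 16, 17, 18}, so |A + A| = 10. Thus K = 10/4 = 5/2. For comparison, the minimum possible |A + A| over all 4-element sets is 2·4 − 1 = 7 (so min K = 7/4), attained only by arithmetic progressions.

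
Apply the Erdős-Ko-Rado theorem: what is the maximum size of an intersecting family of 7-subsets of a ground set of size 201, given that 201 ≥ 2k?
max |F| = C(200, 6) = 82408626300

The Erdős-Ko-Rado theorem states: for n ≥ 2k, an intersecting family of k-subsets of an n-element set has size at most C(n − 1, k − 1), with equality for 'star' families {A ⊆ [n] : |A| = k, i ∈ A} (fix an element i). For n = 201, k = 7: C(200, 6) = 82408626300.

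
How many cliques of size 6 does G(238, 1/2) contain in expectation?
E[# K_6] = C(238, 6) · (1/2)^C(6, 2) = 236888757651 / 2^15 ≈ 7229271.168549

For each 6-subset S of vertices (there are C(238, 6) = 236888757651 such S), let X_S = 1 if S induces a K_6 (all C(6, 2) = 15 edges present). Then P(X_S = 1) = (1/2)^15 = 1/32768. By linearity of expectation, E[# K_6] = C(238, 6) · (1/2)^15 = 236888757651 / 32768 ≈ 7229271.168549.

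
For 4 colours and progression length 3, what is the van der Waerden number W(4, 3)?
W(4, 3) = 76

This is a classical value, W(4, 3) = 76, established by combining an explicit 4-colouring of {1, ..., 75} with no monochromatic 3-AP (giving the lower bound W(4, 3) > 75) and a finite case analysis / exhaustive computer search showing every 4-colouring of {1, ..., 76} has such an AP.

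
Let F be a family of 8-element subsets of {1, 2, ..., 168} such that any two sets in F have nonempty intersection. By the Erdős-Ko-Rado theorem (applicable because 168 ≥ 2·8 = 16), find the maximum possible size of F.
max |F| = C(167, 7) = 632776453353

The Erdős-Ko-Rado theorem states: for n ≥ 2k, an intersecting family of k-subsets of an n-element set has size at most C(n − 1, k − 1), with equality for 'star' families {A ⊆ [n] : |A| = k, i ∈ A} (fix an element i). For n = 168, k = 8: C(167, 7) = 632776453353.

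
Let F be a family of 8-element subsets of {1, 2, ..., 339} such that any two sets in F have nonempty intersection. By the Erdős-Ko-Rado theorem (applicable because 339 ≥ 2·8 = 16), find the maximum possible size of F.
max |F| = C(338, 7) = 93935323022736

Erdős-Ko-Rado (1961): when n ≥ 2k, max |F| = C(n−1, k−1). The bound is attained by the star {A : i ∈ A} for any fixed i ∈ [n]. Here C(339−1, 8−1) = C(338, 7) = 93935323022736.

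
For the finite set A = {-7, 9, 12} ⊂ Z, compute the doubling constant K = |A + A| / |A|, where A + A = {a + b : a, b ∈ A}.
K = |A + A| / |A| = 6/3 = 2

Enumerate A + A = {a + b : a, b ∈ A}. With |A| = 3, there are |A|^2 = 9 ordered sum pairs; collecting distinct values, A + A = {-14, 2, 5, 18, 21, 24}, so |A + A| = 6. Thus K = 6/3 = 2. For comparison, the minimum possible |A + A| over all 3-element sets is 2·3 − 1 = 5 (so min K = 5/3), attained only by arithmetic progressions.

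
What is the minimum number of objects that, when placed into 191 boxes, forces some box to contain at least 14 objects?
n = (14 − 1)·191 + 1 = 2484

By the generalised pigeonhole principle, to guarantee some box contains ≥ r objects we need more than (r − 1) · k objects total. Threshold: n = (r − 1) · k + 1. With r = 14 and k = 191: n = 13 · 191 + 1 = 2483 + 1 = 2484. For n = 2483 = 13 · 191, we can put exactly 13 objects in every box, avoiding 14 in any single one — so 2484 is tight.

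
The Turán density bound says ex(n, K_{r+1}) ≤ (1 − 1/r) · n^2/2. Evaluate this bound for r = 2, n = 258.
Turán density bound = (1/2) · 258^2/2 = 16641

Turán's theorem: ex(n, K_{r+1}) is achieved by the complete r-partite Turán graph T(n, r) with parts as balanced as possible, and is at most (1 − 1/r) · n^2/2. For r = 2, n = 258: the density bound is (1/2) · 66564/2 = 16641. Since 2 ∣ 258, the Turán graph T(258, 2) has parts of equal size 129, and its edge count e(T(258, 2)) = 16641 attains the density bound exactly.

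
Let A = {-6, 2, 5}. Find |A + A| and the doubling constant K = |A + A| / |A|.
K = |A + A| / |A| = 6/3 = 2

Enumerate A + A = {a + b : a, b ∈ A}. With |A| = 3, there are |A|^2 = 9 ordered sum pairs; collecting distinct values, A + A = {-12, -4, -1, 4, 7, 10}, so |A + A| = 6. Thus K = 6/3 = 2. For comparison, the minimum possible |A + A| over all 3-element sets is 2·3 − 1 = 5 (so min K = 5/3), attained only by arithmetic progressions.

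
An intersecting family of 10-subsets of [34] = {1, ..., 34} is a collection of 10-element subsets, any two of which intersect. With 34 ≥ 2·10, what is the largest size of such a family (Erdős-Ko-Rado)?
max |F| = C(33, 9) = 38567100

The Erdős-Ko-Rado theorem states: for n ≥ 2k, an intersecting family of k-subsets of an n-element set has size at most C(n − 1, k − 1), with equality for 'star' families {A ⊆ [n] : |A| = k, i ∈ A} (fix an element i). For n = 34, k = 10: C(33, 9) = 38567100.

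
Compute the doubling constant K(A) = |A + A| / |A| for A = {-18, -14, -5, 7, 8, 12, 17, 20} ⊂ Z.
K = |A + A| / |A| = 30/8 = 15/4

Enumerate A + A = {a + b : a, b ∈ A}. With |A| = 8, there are |A|^2 = 64 ordered sum pairs; collecting distinct values, A + A = {-36, -32, -28, -23, -19, -11, -10, -7, -6, -2, -1, 2, 3, 6, 7, 12, 14, 15, 16, 19, 20, 24, 25, 27, 28, 29, 32, 34, 37, 40}, so |A + A| = 30. Thus K = 30/8 = 15/4. For comparison, the minimum possible |A + A| over all 8-element sets is 2·8 − 1 = 15 (so min K = 15/8), attained only by arithmetic progressions.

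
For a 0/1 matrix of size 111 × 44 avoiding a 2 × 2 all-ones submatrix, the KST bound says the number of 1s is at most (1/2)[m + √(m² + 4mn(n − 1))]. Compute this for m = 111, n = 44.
z(111, 44; 2, 2) ≤ (1/2)[111 + √(111² + 4·111·44·43)] = (1/2)[111 + √852369] = 517.1192

Kővári–Sós–Turán: let r_1, ..., r_111 be the row sums and z = Σ r_i the total number of 1s. Each pair of columns can share at most one row with both entries 1 (else a 2×2 all-ones block appears), so Σ_i C(r_i, 2) ≤ C(44, 2) = 946. By convexity Σ_i C(r_i, 2) ≥ 111·C(z/111, 2) = z(z − 111)/(2·111), giving z² − 111z − 111·44·43 ≤ 0 and hence z ≤ (1/2)[111 + √(12321 + 4·210012)] = (1/2)[111 + √852369] ≈ (1/2)(111 + 923.2383) = 517.1192.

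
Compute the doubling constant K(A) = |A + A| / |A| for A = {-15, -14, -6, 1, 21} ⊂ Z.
K = |A + A| / |A| = 15/5 = 3

Enumerate A + A = {a + b : a, b ∈ A}. With |A| = 5, there are |A|^2 = 25 ordered sum pairs; collecting distinct values, A + A = {-30, -29, -28, -21, -20, -14, -13, -12, -5, 2, 6, 7, 15, 22, 42}, so |A + A| = 15. Thus K = 15/5 = 3. For comparison, the minimum possible |A + A| over all 5-element sets is 2·5 − 1 = 9 (so min K = 9/5), attained only by arithmetic progressions.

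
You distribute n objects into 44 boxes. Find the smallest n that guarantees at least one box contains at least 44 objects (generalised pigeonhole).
n = (44 − 1)·44 + 1 = 1893

By the generalised pigeonhole principle, to guarantee some box contains ≥ r objects we need more than (r − 1) · k objects total. Threshold: n = (r − 1) · k + 1. With r = 44 and k = 44: n = 43 · 44 + 1 = 1892 + 1 = 1893. For n = 1892 = 43 · 44, we can put exactly 43 objects in every box, avoiding 44 in any single one — so 1893 is tight.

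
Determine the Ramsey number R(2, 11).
R(2, 11) = 11

R(2, k) = k for all k ≥ 2: in a 2-colouring of K_k, either some edge is red (a red K_2) or all edges are blue (a blue K_k). And K_{10} coloured all-blue has no blue K_11, so R(2, 11) > 10. Hence R(2, 11) = 11.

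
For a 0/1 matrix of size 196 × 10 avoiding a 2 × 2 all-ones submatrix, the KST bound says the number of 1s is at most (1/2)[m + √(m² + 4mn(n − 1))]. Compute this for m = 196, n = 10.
z(196, 10; 2, 2) ≤ (1/2)[196 + √(196² + 4·196·10·9)] = (1/2)[196 + √108976] = 263.0576

Kővári–Sós–Turán: let r_1, ..., r_196 be the row sums and z = Σ r_i the total number of 1s. Each pair of columns can share at most one row with both entries 1 (else a 2×2 all-ones block appears), so Σ_i C(r_i, 2) ≤ C(10, 2) = 45. By convexity Σ_i C(r_i, 2) ≥ 196·C(z/196, 2) = z(z − 196)/(2·196), giving z² − 196z − 196·10·9 ≤ 0 and hence z ≤ (1/2)[196 + √(38416 + 4·17640)] = (1/2)[196 + √108976] ≈ (1/2)(196 + 330.1151) = 263.0576.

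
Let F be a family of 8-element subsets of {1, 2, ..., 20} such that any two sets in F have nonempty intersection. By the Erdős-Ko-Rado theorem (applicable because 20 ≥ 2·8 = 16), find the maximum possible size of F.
max |F| = C(19, 7) = 50388

The Erdős-Ko-Rado theorem states: for n ≥ 2k, an intersecting family of k-subsets of an n-element set has size at most C(n − 1, k − 1), with equality for 'star' families {A ⊆ [n] : |A| = k, i ∈ A} (fix an element i). For n = 20, k = 8: C(19, 7) = 50388.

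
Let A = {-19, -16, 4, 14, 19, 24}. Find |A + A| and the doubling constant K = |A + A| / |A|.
K = |A + A| / |A| = 18/6 = 3

Enumerate A + A = {a + b : a, b ∈ A}. With |A| = 6, there are |A|^2 = 36 ordered sum pairs; collecting distinct values, A + A = {-38, -35, -32, -15, -12, -5, -2, 0, 3, 5, 8, 18, 23, 28, 33, 38, 43, 48}, so |A + A| = 18. Thus K = 18/6 = 3. For comparison, the minimum possible |A + A| over all 6-element sets is 2·6 − 1 = 11 (so min K = 11/6), attained only by arithmetic progressions.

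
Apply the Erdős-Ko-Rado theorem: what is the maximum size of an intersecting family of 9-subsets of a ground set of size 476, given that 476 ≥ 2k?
max |F| = C(475, 8) = 60574805465706675

Erdős-Ko-Rado (1961): when n ≥ 2k, max |F| = C(n−1, k−1). The bound is attained by the star {A : i ∈ A} for any fixed i ∈ [n]. Here C(476−1, 9−1) = C(475, 8) = 60574805465706675.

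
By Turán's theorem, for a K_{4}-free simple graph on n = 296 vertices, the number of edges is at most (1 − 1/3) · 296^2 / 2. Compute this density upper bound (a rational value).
Turán density bound = (2/3) · 296^2/2 = 87616/3 ≈ 29205.3333

Turán's theorem: ex(n, K_{r+1}) is achieved by the complete r-partite Turán graph T(n, r) with parts as balanced as possible, and is at most (1 − 1/r) · n^2/2. For r = 3, n = 296: the density bound is (2/3) · 87616/2 = 87616/3 ≈ 29205.3333. The integer-valued extremum is e(T(296, 3)) = 29205, which is strictly less than the density bound 87616/3 since 3 ∤ 296 (the parts of T(296, 3) cannot all be equal).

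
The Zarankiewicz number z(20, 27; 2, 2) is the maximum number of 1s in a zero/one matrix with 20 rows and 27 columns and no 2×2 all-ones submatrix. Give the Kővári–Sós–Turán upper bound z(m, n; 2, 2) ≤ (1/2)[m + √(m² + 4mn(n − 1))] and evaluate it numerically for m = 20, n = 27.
z(20, 27; 2, 2) ≤ (1/2)[20 + √(20² + 4·20·27·26)] = (1/2)[20 + √56560] = 128.9117

Kővári–Sós–Turán: let r_1, ..., r_20 be the row sums and z = Σ r_i the total number of 1s. Each pair of columns can share at most one row with both entries 1 (else a 2×2 all-ones block appears), so Σ_i C(r_i, 2) ≤ C(27, 2) = 351. By convexity Σ_i C(r_i, 2) ≥ 20·C(z/20, 2) = z(z − 20)/(2·20), giving z² − 20z − 20·27·26 ≤ 0 and hence z ≤ (1/2)[20 + √(400 + 4·14040)] = (1/2)[20 + √56560] ≈ (1/2)(20 + 237.8235) = 128.9117.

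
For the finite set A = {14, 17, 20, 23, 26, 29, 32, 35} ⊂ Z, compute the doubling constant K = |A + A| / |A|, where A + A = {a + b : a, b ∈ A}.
K = |A + A| / |A| = 15/8

Enumerate A + A = {a + b : a, b ∈ A}. With |A| = 8, there are |A|^2 = 64 ordered sum pairs; collecting distinct values, A + A = {28, 31, 34, 37, 40, 43, 46, 49, 52, 55, 58, 61, 64, 67, 70}, so |A + A| = 15. Thus K = 15/8. Here |A + A| = 2|A| − 1 = 15, the minimum possible — so K = 15/8 is minimal, which holds iff A is an arithmetic progression.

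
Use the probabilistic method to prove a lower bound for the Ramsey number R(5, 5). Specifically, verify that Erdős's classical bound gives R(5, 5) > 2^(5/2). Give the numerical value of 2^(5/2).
2^(5/2) = 5.6569; so R(5, 5) > 5.6569

Colour each edge of K_n uniformly at random with red/blue. The expected number of monochromatic K_5 is C(n, 5) · 2 · 2^(−C(5,2)). If C(n, 5) · 2^(1 − C(5,2)) < 1, then with positive probability no monochromatic K_5 exists, so R(5, 5) > n. The standard estimate C(n, 5) ≤ n^5/5! shows this inequality holds whenever n ≤ 2^(5/2) (since 5! · 2^(C(5,2) − 1) > 2^(5^2/2) ≥ n^5). Hence R(5, 5) > 2^(5/2) = 5.6569.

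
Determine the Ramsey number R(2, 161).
R(2, 161) = 161

R(2, k) = k for all k ≥ 2: in a 2-colouring of K_k, either some edge is red (a red K_2) or all edges are blue (a blue K_k). And K_{160} coloured all-blue has no blue K_161, so R(2, 161) > 160. Hence R(2, 161) = 161.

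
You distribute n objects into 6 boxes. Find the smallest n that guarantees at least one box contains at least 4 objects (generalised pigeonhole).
n = (4 − 1)·6 + 1 = 19

By the generalised pigeonhole principle, to guarantee some box contains ≥ r objects we need more than (r − 1) · k objects total. Threshold: n = (r − 1) · k + 1. With r = 4 and k = 6: n = 3 · 6 + 1 = 18 + 1 = 19. For n = 18 = 3 · 6, we can put exactly 3 objects in every box, avoiding 4 in any single one — so 19 is tight.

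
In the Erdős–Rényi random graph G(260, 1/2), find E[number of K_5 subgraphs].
E[# K_5] = C(260, 5) · (1/2)^C(5, 2) = 9525431552 / 2^10 = 37208717/4 = 9302179.25

For each 5-subset S of vertices (there are C(260, 5) = 9525431552 such S), let X_S = 1 if S induces a K_5 (all C(5, 2) = 10 edges present). Then P(X_S = 1) = (1/2)^10 = 1/1024. By linearity of expectation, E[# K_5] = C(260, 5) · (1/2)^10 = 9525431552 / 1024 = 37208717/4 = 9302179.25.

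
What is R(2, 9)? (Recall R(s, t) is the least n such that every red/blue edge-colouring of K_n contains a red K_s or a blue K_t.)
R(2, 9) = 9

R(2, k) = k for all k ≥ 2: in a 2-colouring of K_k, either some edge is red (a red K_2) or all edges are blue (a blue K_k). And K_{8} coloured all-blue has no blue K_9, so R(2, 9) > 8. Hence R(2, 9) = 9.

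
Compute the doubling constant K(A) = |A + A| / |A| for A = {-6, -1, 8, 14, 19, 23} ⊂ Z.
K = |A + A| / |A| = 19/6

Enumerate A + A = {a + b : a, b ∈ A}. With |A| = 6, there are |A|^2 = 36 ordered sum pairs; collecting distinct values, A + A = {-12, -7, -2, 2, 7, 8, 13, 16, 17, 18, 22, 27, 28, 31, 33, 37, 38, 42, 46}, so |A + A| = 19. Thus K = 19/6. For comparison, the minimum possible |A + A| over all 6-element sets is 2·6 − 1 = 11 (so min K = 11/6), attained only by arithmetic progressions.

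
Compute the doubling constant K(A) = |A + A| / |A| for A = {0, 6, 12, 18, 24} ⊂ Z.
K = |A + A| / |A| = 9/5

Enumerate A + A = {a + b : a, b ∈ A}. With |A| = 5, there are |A|^2 = 25 ordered sum pairs; collecting distinct values, A + A = {0, 6, 12, 18, 24, 30, 36, 42, 48}, so |A + A| = 9. Thus K = 9/5. Here |A + A| = 2|A| − 1 = 9, the minimum possible — so K = 9/5 is minimal, which holds iff A is an arithmetic progression.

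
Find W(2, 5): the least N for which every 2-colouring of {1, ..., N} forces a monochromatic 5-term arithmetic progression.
W(2, 5) = 178

W(2, 5) = 178. The lower bound W(2, 5) > 177 comes from an explicit good 2-colouring of [1, 177]; the upper bound W(2, 5) ≤ 178 was verified by exhaustive search over 2-colourings of [1, 178].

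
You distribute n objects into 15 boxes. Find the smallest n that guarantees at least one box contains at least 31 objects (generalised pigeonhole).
n = (31 − 1)·15 + 1 = 451

By the generalised pigeonhole principle, to guarantee some box contains ≥ r objects we need more than (r − 1) · k objects total. Threshold: n = (r − 1) · k + 1. With r = 31 and k = 15: n = 30 · 15 + 1 = 450 + 1 = 451. For n = 450 = 30 · 15, we can put exactly 30 objects in every box, avoiding 31 in any single one — so 451 is tight.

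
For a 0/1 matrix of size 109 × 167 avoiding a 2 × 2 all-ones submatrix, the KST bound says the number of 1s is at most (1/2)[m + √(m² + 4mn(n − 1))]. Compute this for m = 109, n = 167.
z(109, 167; 2, 2) ≤ (1/2)[109 + √(109² + 4·109·167·166)] = (1/2)[109 + √12098673] = 1793.6573

Kővári–Sós–Turán: let r_1, ..., r_109 be the row sums and z = Σ r_i the total number of 1s. Each pair of columns can share at most one row with both entries 1 (else a 2×2 all-ones block appears), so Σ_i C(r_i, 2) ≤ C(167, 2) = 13861. By convexity Σ_i C(r_i, 2) ≥ 109·C(z/109, 2) = z(z − 109)/(2·109), giving z² − 109z − 109·167·166 ≤ 0 and hence z ≤ (1/2)[109 + √(11881 + 4·3021698)] = (1/2)[109 + √12098673] ≈ (1/2)(109 + 3478.3147) = 1793.6573.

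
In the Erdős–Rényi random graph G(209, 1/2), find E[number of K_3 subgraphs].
E[# K_3] = C(209, 3) · (1/2)^C(3, 2) = 1499784 / 2^3 = 187473

For each 3-subset S of vertices (there are C(209, 3) = 1499784 such S), let X_S = 1 if S induces a K_3 (all C(3, 2) = 3 edges present). Then P(X_S = 1) = (1/2)^3 = 1/8. By linearity of expectation, E[# K_3] = C(209, 3) · (1/2)^3 = 1499784 / 8 = 187473.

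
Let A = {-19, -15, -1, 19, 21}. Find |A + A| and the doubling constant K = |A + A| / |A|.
K = |A + A| / |A| = 15/5 = 3

Enumerate A + A = {a + b : a, b ∈ A}. With |A| = 5, there are |A|^2 = 25 ordered sum pairs; collecting distinct values, A + A = {-38, -34, -30, -20, -16, -2, 0, 2, 4, 6, 18, 20, 38, 40, 42}, so |A + A| = 15. Thus K = 15/5 = 3. For comparison, the minimum possible |A + A| over all 5-element sets is 2·5 − 1 = 9 (so min K = 9/5), attained only by arithmetic progressions.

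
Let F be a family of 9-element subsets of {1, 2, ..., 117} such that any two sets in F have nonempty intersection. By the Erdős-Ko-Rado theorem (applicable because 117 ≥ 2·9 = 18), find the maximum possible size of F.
max |F| = C(116, 8) = 635299897870

The Erdős-Ko-Rado theorem states: for n ≥ 2k, an intersecting family of k-subsets of an n-element set has size at most C(n − 1, k − 1), with equality for 'star' families {A ⊆ [n] : |A| = k, i ∈ A} (fix an element i). For n = 117, k = 9: C(116, 8) = 635299897870.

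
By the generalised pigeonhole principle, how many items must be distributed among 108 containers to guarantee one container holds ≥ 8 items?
n = (8 − 1)·108 + 1 = 757

By the generalised pigeonhole principle, to guarantee some box contains ≥ r objects we need more than (r − 1) · k objects total. Threshold: n = (r − 1) · k + 1. With r = 8 and k = 108: n = 7 · 108 + 1 = 756 + 1 = 757. For n = 756 = 7 · 108, we can put exactly 7 objects in every box, avoiding 8 in any single one — so 757 is tight.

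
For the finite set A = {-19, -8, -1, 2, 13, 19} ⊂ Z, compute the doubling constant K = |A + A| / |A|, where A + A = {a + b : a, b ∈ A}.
K = |A + A| / |A| = 20/6 = 10/3

Enumerate A + A = {a + b : a, b ∈ A}. With |A| = 6, there are |A|^2 = 36 ordered sum pairs; collecting distinct values, A + A = {-38, -27, -20, -17, -16, -9, -6, -2, 0, 1, 4, 5, 11, 12, 15, 18, 21, 26, 32, 38}, so |A + A| = 20. Thus K = 20/6 = 10/3. For comparison, the minimum possible |A + A| over all 6-element sets is 2·6 − 1 = 11 (so min K = 11/6), attained only by arithmetic progressions.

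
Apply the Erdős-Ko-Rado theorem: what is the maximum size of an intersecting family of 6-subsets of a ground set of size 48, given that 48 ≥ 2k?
max |F| = C(47, 5) = 1533939

Erdős-Ko-Rado (1961): when n ≥ 2k, max |F| = C(n−1, k−1). The bound is attained by the star {A : i ∈ A} for any fixed i ∈ [n]. Here C(48−1, 6−1) = C(47, 5) = 1533939.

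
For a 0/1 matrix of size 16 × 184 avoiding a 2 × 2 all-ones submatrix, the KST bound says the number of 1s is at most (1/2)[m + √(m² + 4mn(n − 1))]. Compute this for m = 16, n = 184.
z(16, 184; 2, 2) ≤ (1/2)[16 + √(16² + 4·16·184·183)] = (1/2)[16 + √2155264] = 742.0409

Kővári–Sós–Turán: let r_1, ..., r_16 be the row sums and z = Σ r_i the total number of 1s. Each pair of columns can share at most one row with both entries 1 (else a 2×2 all-ones block appears), so Σ_i C(r_i, 2) ≤ C(184, 2) = 16836. By convexity Σ_i C(r_i, 2) ≥ 16·C(z/16, 2) = z(z − 16)/(2·16), giving z² − 16z − 16·184·183 ≤ 0 and hence z ≤ (1/2)[16 + √(256 + 4·538752)] = (1/2)[16 + √2155264] ≈ (1/2)(16 + 1468.0817) = 742.0409.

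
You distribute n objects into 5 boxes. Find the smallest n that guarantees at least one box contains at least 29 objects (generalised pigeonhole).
n = (29 − 1)·5 + 1 = 141

By the generalised pigeonhole principle, to guarantee some box contains ≥ r objects we need more than (r − 1) · k objects total. Threshold: n = (r − 1) · k + 1. With r = 29 and k = 5: n = 28 · 5 + 1 = 140 + 1 = 141. For n = 140 = 28 · 5, we can put exactly 28 objects in every box, avoiding 29 in any single one — so 141 is tight.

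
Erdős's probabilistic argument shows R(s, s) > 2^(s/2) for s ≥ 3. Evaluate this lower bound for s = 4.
2^(4/2) = 4; so R(4, 4) > 4

Colour each edge of K_n uniformly at random with red/blue. The expected number of monochromatic K_4 is C(n, 4) · 2 · 2^(−C(4,2)). If C(n, 4) · 2^(1 − C(4,2)) < 1, then with positive probability no monochromatic K_4 exists, so R(4, 4) > n. The standard estimate C(n, 4) ≤ n^4/4! shows this inequality holds whenever n ≤ 2^(4/2) (since 4! · 2^(C(4,2) − 1) > 2^(4^2/2) ≥ n^4). Hence R(4, 4) > 2^(4/2) = 4.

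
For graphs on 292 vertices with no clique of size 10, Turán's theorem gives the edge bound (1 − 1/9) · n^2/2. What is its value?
Turán density bound = (8/9) · 292^2/2 = 341056/9 ≈ 37895.1111

Turán's theorem: ex(n, K_{r+1}) is achieved by the complete r-partite Turán graph T(n, r) with parts as balanced as possible, and is at most (1 − 1/r) · n^2/2. For r = 9, n = 292: the density bound is (8/9) · 85264/2 = 341056/9 ≈ 37895.1111. The integer-valued extremum is e(T(292, 9)) = 37894, which is strictly less than the density bound 341056/9 since 9 ∤ 292 (the parts of T(292, 9) cannot all be equal).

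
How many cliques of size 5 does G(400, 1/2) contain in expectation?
E[# K_5] = C(400, 5) · (1/2)^C(5, 2) = 83218600080 / 2^10 = 5201162505/64 = 81268164.140625

For each 5-subset S of vertices (there are C(400, 5) = 83218600080 such S), let X_S = 1 if S induces a K_5 (all C(5, 2) = 10 edges present). Then P(X_S = 1) = (1/2)^10 = 1/1024. By linearity of expectation, E[# K_5] = C(400, 5) · (1/2)^10 = 83218600080 / 1024 = 5201162505/64 = 81268164.140625.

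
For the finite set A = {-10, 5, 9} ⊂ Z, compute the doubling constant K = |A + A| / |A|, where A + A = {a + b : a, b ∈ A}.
K = |A + A| / |A| = 6/3 = 2

Enumerate A + A = {a + b : a, b ∈ A}. With |A| = 3, there are |A|^2 = 9 ordered sum pairs; collecting distinct values, A + A = {-20, -5, -1, 10, 14, 18}, so |A + A| = 6. Thus K = 6/3 = 2. For comparison, the minimum possible |A + A| over all 3-element sets is 2·3 − 1 = 5 (so min K = 5/3), attained only by arithmetic progressions.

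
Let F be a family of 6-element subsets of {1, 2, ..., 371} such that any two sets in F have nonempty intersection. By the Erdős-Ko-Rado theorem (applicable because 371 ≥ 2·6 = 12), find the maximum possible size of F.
max |F| = C(370, 5) = 56239546824

The Erdős-Ko-Rado theorem states: for n ≥ 2k, an intersecting family of k-subsets of an n-element set has size at most C(n − 1, k − 1), with equality for 'star' families {A ⊆ [n] : |A| = k, i ∈ A} (fix an element i). For n = 371, k = 6: C(370, 5) = 56239546824.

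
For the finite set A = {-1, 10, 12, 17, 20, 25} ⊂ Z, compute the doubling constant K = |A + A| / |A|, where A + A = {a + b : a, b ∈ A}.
K = |A + A| / |A| = 19/6

Enumerate A + A = {a + b : a, b ∈ A}. With |A| = 6, there are |A|^2 = 36 ordered sum pairs; collecting distinct values, A + A = {-2, 9, 11, 16, 19, 20, 22, 24, 27, 29, 30, 32, 34, 35, 37, 40, 42, 45, 50}, so |A + A| = 19. Thus K = 19/6. For comparison, the minimum possible |A + A| over all 6-element sets is 2·6 − 1 = 11 (so min K = 11/6), attained only by arithmetic progressions.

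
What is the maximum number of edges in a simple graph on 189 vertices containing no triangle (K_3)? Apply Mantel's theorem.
ex(189, K_3) = ⌊189^2/4⌋ = 8930

Mantel (1907): a triangle-free graph on n vertices has at most ⌊n^2/4⌋ edges, with equality for the complete bipartite graph K_{⌊n/2⌋, ⌈n/2⌉}. For n = 189: ⌊189^2/4⌋ = ⌊35721/4⌋ = 8930. The extremal graph is K_{94, 95}, which has 94·95 = 8930 edges.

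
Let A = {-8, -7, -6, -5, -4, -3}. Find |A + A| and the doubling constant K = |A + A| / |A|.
K = |A + A| / |A| = 11/6

Enumerate A + A = {a + b : a, b ∈ A}. With |A| = 6, there are |A|^2 = 36 ordered sum pairs; collecting distinct values, A + A = {-16, -15, -14, -13, -12, -11, -10, -9, -8, -7, -6}, so |A + A| = 11. Thus K = 11/6. Here |A + A| = 2|A| − 1 = 11, the minimum possible — so K = 11/6 is minimal, which holds iff A is an arithmetic progression.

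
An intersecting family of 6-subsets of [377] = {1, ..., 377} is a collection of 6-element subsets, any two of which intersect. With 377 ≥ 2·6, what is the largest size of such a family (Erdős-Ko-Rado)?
max |F| = C(376, 5) = 60976324200

The Erdős-Ko-Rado theorem states: for n ≥ 2k, an intersecting family of k-subsets of an n-element set has size at most C(n − 1, k − 1), with equality for 'star' families {A ⊆ [n] : |A| = k, i ∈ A} (fix an element i). For n = 377, k = 6: C(376, 5) = 60976324200.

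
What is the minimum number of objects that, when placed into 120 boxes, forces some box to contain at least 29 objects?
n = (29 − 1)·120 + 1 = 3361

By the generalised pigeonhole principle, to guarantee some box contains ≥ r objects we need more than (r − 1) · k objects total. Threshold: n = (r − 1) · k + 1. With r = 29 and k = 120: n = 28 · 120 + 1 = 3360 + 1 = 3361. For n = 3360 = 28 · 120, we can put exactly 28 objects in every box, avoiding 29 in any single one — so 3361 is tight.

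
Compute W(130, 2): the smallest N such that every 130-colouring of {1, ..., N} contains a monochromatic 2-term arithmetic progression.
W(130, 2) = 130 + 1 = 131

A 2-term AP is any pair of integers, so a monochromatic 2-AP exists iff some colour is used at least twice. With 130 colours, the colouring i ↦ i on {1, ..., 130} uses each colour once, avoiding any monochromatic pair, so W(130, 2) > 130. For {1, ..., 131}, pigeonhole forces two integers of the same colour, which form a monochromatic 2-AP. Hence W(130, 2) = 131.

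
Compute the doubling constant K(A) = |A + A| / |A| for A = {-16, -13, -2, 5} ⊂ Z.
K = |A + A| / |A| = 10/4 = 5/2

Enumerate A + A = {a + b : a, b ∈ A}. With |A| = 4, there are |A|^2 = 16 ordered sum pairs; collecting distinct values, A + A = {-32, -29, -26, -18, -15, -11, -8, -4, 3, 10}, so |A + A| = 10. Thus K = 10/4 = 5/2. For comparison, the minimum possible |A + A| over all 4-element sets is 2·4 − 1 = 7 (so min K = 7/4), attained only by arithmetic progressions.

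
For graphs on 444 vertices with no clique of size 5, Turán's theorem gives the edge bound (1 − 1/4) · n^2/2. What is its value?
Turán density bound = (3/4) · 444^2/2 = 73926

Turán's theorem: ex(n, K_{r+1}) is achieved by the complete r-partite Turán graph T(n, r) with parts as balanced as possible, and is at most (1 − 1/r) · n^2/2. For r = 4, n = 444: the density bound is (3/4) · 197136/2 = 73926. Since 4 ∣ 444, the Turán graph T(444, 4) has parts of equal size 111, and its edge count e(T(444, 4)) = 73926 attains the density bound exactly.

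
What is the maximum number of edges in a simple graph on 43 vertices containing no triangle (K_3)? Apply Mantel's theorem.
ex(43, K_3) = ⌊43^2/4⌋ = 462

Mantel (1907): a triangle-free graph on n vertices has at most ⌊n^2/4⌋ edges, with equality for the complete bipartite graph K_{⌊n/2⌋, ⌈n/2⌉}. For n = 43: ⌊43^2/4⌋ = ⌊1849/4⌋ = 462. The extremal graph is K_{21, 22}, which has 21·22 = 462 edges.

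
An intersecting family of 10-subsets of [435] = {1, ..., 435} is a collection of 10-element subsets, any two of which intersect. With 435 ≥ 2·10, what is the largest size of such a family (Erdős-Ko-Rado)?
max |F| = C(434, 9) = 1384785797968408836

The Erdős-Ko-Rado theorem states: for n ≥ 2k, an intersecting family of k-subsets of an n-element set has size at most C(n − 1, k − 1), with equality for 'star' families {A ⊆ [n] : |A| = k, i ∈ A} (fix an element i). For n = 435, k = 10: C(434, 9) = 1384785797968408836.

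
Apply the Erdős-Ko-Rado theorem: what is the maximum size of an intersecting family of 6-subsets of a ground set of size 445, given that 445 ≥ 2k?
max |F| = C(444, 5) = 140578526088

Erdős-Ko-Rado (1961): when n ≥ 2k, max |F| = C(n−1, k−1). The bound is attained by the star {A : i ∈ A} for any fixed i ∈ [n]. Here C(445−1, 6−1) = C(444, 5) = 140578526088.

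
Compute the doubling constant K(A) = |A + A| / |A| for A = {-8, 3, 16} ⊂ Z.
K = |A + A| / |A| = 6/3 = 2

Enumerate A + A = {a + b : a, b ∈ A}. With |A| = 3, there are |A|^2 = 9 ordered sum pairs; collecting distinct values, A + A = {-16, -5, 6, 8, 19, 32}, so |A + A| = 6. Thus K = 6/3 = 2. For comparison, the minimum possible |A + A| over all 3-element sets is 2·3 − 1 = 5 (so min K = 5/3), attained only by arithmetic progressions.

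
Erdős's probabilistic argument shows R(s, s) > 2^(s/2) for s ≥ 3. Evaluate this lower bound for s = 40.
2^(40/2) = 1048576; so R(40, 40) > 1048576

Colour each edge of K_n uniformly at random with red/blue. The expected number of monochromatic K_40 is C(n, 40) · 2 · 2^(−C(40,2)). If C(n, 40) · 2^(1 − C(40,2)) < 1, then with positive probability no monochromatic K_40 exists, so R(40, 40) > n. The standard estimate C(n, 40) ≤ n^40/40! shows this inequality holds whenever n ≤ 2^(40/2) (since 40! · 2^(C(40,2) − 1) > 2^(40^2/2) ≥ n^40). Hence R(40, 40) > 2^(40/2) = 1048576.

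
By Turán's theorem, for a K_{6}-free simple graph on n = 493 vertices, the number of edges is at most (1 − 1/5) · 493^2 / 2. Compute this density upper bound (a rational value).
Turán density bound = (4/5) · 493^2/2 = 486098/5 ≈ 97219.6

Turán's theorem: ex(n, K_{r+1}) is achieved by the complete r-partite Turán graph T(n, r) with parts as balanced as possible, and is at most (1 − 1/r) · n^2/2. For r = 5, n = 493: the density bound is (4/5) · 243049/2 = 486098/5 ≈ 97219.6. The integer-valued extremum is e(T(493, 5)) = 97219, which is strictly less than the density bound 486098/5 since 5 ∤ 493 (the parts of T(493, 5) cannot all be equal).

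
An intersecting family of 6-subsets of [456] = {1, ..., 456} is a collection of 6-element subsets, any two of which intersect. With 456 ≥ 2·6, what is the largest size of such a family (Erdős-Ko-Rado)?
max |F| = C(455, 5) = 158964146341

The Erdős-Ko-Rado theorem states: for n ≥ 2k, an intersecting family of k-subsets of an n-element set has size at most C(n − 1, k − 1), with equality for 'star' families {A ⊆ [n] : |A| = k, i ∈ A} (fix an element i). For n = 456, k = 6: C(455, 5) = 158964146341.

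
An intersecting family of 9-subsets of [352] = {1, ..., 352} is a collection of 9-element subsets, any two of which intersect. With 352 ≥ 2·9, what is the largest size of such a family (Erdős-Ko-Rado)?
max |F| = C(351, 8) = 5272813608709725

Erdős-Ko-Rado (1961): when n ≥ 2k, max |F| = C(n−1, k−1). The bound is attained by the star {A : i ∈ A} for any fixed i ∈ [n]. Here C(352−1, 9−1) = C(351, 8) = 5272813608709725.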